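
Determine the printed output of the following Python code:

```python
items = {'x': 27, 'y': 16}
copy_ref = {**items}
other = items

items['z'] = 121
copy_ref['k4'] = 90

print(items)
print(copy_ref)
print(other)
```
{'x': 27, 'y': 16, 'z': 121}
{'x': 27, 'y': 16, 'k4': 90}
{'x': 27, 'y': 16, 'z': 121}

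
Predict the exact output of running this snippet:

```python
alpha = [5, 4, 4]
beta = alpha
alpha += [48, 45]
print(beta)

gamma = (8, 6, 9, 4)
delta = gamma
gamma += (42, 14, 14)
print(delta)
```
[5, 4, 4, 48, 45]
(8, 6, 9, 4)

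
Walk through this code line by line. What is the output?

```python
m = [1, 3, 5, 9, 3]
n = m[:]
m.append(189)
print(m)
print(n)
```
[1, 3, 5, 9, 3, 189]
[1, 3, 5, 9, 3]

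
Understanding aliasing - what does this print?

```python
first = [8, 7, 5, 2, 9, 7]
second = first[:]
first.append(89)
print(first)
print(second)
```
[8, 7, 5, 2, 9, 7, 89]
[8, 7, 5, 2, 9, 7]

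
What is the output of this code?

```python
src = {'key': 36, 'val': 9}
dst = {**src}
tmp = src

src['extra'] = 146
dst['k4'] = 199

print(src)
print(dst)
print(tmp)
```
{'key': 36, 'val': 9, 'extra': 146}
{'key': 36, 'val': 9, 'k4': 199}
{'key': 36, 'val': 9, 'extra': 146}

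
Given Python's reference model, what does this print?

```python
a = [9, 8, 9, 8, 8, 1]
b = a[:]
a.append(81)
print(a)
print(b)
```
[9, 8, 9, 8, 8, 1, 81]
[9, 8, 9, 8, 8, 1]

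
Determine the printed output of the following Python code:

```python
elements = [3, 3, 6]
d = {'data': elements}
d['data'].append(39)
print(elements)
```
[3, 3, 6, 39]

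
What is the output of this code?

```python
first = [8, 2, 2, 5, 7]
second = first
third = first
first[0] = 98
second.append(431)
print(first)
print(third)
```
[98, 2, 2, 5, 7, 431]
[98, 2, 2, 5, 7, 431]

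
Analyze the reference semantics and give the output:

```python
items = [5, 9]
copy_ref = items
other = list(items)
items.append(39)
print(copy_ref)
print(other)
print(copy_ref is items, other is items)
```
[5, 9, 39]
[5, 9]
True False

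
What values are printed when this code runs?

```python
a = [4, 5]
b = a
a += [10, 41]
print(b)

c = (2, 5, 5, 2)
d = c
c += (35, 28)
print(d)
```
[4, 5, 10, 41]
(2, 5, 5, 2)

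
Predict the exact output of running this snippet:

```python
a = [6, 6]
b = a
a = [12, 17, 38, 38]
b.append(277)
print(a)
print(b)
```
[12, 17, 38, 38]
[6, 6, 277]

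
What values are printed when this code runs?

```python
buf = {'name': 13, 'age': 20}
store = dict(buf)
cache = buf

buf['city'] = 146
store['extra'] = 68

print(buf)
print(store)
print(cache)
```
{'name': 13, 'age': 20, 'city': 146}
{'name': 13, 'age': 20, 'extra': 68}
{'name': 13, 'age': 20, 'city': 146}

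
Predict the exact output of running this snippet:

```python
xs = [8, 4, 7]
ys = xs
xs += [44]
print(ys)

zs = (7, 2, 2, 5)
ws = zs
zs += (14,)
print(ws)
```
[8, 4, 7, 44]
(7, 2, 2, 5)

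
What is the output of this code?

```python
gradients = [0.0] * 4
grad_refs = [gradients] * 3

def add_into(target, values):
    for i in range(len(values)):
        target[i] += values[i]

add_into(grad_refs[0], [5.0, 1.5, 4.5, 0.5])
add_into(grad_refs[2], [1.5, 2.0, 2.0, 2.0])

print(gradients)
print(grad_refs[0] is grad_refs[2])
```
[6.5, 3.5, 6.5, 2.5]
True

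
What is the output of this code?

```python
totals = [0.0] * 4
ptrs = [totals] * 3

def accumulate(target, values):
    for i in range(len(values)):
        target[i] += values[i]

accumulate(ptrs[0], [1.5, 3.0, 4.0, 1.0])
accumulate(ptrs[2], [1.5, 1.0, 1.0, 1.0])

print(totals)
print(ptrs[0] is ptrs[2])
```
[3.0, 4.0, 5.0, 2.0]
True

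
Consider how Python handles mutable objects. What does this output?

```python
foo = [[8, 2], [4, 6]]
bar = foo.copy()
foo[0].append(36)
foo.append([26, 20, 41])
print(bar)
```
[[8, 2, 36], [4, 6]]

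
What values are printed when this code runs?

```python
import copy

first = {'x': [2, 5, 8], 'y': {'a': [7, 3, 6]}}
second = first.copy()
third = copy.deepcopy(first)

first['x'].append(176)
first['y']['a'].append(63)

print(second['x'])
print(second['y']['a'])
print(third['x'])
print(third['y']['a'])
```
[2, 5, 8, 176]
[7, 3, 6, 63]
[2, 5, 8]
[7, 3, 6]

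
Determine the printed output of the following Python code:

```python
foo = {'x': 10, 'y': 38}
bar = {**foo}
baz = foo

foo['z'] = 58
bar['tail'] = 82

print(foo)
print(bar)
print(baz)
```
{'x': 10, 'y': 38, 'z': 58}
{'x': 10, 'y': 38, 'tail': 82}
{'x': 10, 'y': 38, 'z': 58}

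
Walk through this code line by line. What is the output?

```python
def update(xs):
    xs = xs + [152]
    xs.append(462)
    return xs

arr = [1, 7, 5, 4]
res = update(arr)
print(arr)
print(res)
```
[1, 7, 5, 4]
[1, 7, 5, 4, 152, 462]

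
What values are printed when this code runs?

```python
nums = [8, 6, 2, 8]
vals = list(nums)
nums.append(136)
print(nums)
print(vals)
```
[8, 6, 2, 8, 136]
[8, 6, 2, 8]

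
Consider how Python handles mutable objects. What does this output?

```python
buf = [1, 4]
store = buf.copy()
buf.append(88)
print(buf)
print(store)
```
[1, 4, 88]
[1, 4]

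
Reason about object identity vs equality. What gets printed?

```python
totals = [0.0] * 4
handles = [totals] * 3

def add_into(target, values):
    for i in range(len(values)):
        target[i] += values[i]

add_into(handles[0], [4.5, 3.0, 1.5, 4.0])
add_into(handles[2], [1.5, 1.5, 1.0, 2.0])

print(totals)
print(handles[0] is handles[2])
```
[6.0, 4.5, 2.5, 6.0]
True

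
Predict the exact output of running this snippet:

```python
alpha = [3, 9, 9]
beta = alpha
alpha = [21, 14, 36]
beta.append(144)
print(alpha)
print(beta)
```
[21, 14, 36]
[3, 9, 9, 144]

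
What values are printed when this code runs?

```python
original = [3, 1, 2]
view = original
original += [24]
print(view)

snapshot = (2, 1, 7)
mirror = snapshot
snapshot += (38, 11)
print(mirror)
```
[3, 1, 2, 24]
(2, 1, 7)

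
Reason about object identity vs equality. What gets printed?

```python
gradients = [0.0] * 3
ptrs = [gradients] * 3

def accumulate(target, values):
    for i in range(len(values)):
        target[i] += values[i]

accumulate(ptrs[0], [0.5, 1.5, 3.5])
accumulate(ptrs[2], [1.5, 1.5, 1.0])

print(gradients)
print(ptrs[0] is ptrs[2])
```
[2.0, 3.0, 4.5]
True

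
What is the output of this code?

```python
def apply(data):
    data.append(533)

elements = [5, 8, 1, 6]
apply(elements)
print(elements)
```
[5, 8, 1, 6, 533]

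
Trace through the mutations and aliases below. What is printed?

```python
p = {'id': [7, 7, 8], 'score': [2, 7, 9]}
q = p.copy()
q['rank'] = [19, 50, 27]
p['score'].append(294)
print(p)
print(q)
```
{'id': [7, 7, 8], 'score': [2, 7, 9, 294]}
{'id': [7, 7, 8], 'score': [2, 7, 9, 294], 'rank': [19, 50, 27]}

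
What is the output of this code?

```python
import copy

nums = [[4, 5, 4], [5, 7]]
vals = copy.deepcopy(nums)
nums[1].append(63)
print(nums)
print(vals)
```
[[4, 5, 4], [5, 7, 63]]
[[4, 5, 4], [5, 7]]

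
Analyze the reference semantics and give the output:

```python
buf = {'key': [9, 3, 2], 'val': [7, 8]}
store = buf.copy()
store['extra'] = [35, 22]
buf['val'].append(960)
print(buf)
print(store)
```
{'key': [9, 3, 2], 'val': [7, 8, 960]}
{'key': [9, 3, 2], 'val': [7, 8, 960], 'extra': [35, 22]}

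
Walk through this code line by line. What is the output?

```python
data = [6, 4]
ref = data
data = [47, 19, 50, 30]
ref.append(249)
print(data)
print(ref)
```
[47, 19, 50, 30]
[6, 4, 249]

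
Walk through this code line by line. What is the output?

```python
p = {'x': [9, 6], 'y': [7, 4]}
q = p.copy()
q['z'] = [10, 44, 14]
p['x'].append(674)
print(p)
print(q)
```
{'x': [9, 6, 674], 'y': [7, 4]}
{'x': [9, 6, 674], 'y': [7, 4], 'z': [10, 44, 14]}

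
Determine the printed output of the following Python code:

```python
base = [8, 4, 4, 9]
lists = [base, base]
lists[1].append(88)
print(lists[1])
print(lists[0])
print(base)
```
[8, 4, 4, 9, 88]
[8, 4, 4, 9, 88]
[8, 4, 4, 9, 88]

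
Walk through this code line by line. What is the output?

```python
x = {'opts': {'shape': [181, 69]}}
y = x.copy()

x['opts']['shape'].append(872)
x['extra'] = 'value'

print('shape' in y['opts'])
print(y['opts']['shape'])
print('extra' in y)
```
True
[181, 69, 872]
False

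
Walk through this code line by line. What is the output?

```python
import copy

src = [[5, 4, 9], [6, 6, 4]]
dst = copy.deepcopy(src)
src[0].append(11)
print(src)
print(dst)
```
[[5, 4, 9, 11], [6, 6, 4]]
[[5, 4, 9], [6, 6, 4]]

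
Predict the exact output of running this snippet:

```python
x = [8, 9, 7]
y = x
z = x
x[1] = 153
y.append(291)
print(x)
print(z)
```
[8, 153, 7, 291]
[8, 153, 7, 291]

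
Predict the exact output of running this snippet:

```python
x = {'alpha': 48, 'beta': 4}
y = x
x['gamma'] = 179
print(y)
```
{'alpha': 48, 'beta': 4, 'gamma': 179}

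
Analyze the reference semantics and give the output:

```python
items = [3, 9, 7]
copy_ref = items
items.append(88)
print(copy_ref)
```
[3, 9, 7, 88]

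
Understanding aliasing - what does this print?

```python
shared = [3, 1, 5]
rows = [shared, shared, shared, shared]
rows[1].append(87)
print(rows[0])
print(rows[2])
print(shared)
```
[3, 1, 5, 87]
[3, 1, 5, 87]
[3, 1, 5, 87]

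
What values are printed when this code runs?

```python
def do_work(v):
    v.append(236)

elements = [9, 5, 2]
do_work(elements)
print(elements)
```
[9, 5, 2, 236]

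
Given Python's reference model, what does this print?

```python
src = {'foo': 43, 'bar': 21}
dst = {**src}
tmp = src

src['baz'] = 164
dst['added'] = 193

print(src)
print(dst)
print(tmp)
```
{'foo': 43, 'bar': 21, 'baz': 164}
{'foo': 43, 'bar': 21, 'added': 193}
{'foo': 43, 'bar': 21, 'baz': 164}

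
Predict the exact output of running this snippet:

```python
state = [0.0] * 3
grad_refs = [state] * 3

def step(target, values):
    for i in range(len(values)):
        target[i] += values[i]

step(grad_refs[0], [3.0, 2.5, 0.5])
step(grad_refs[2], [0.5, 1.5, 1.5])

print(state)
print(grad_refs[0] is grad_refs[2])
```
[3.5, 4.0, 2.0]
True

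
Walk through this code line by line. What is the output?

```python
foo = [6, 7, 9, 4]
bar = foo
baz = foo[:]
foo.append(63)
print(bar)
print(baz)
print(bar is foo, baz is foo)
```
[6, 7, 9, 4, 63]
[6, 7, 9, 4]
True False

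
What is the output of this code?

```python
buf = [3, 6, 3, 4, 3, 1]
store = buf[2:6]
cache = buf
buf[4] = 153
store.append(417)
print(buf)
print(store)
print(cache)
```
[3, 6, 3, 4, 153, 1]
[3, 4, 3, 1, 417]
[3, 6, 3, 4, 153, 1]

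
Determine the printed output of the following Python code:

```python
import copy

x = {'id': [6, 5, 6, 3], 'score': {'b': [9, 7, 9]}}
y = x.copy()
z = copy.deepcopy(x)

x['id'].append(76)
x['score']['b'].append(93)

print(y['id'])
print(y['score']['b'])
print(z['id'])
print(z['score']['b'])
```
[6, 5, 6, 3, 76]
[9, 7, 9, 93]
[6, 5, 6, 3]
[9, 7, 9]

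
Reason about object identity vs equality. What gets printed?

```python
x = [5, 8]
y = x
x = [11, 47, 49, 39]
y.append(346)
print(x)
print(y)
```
[11, 47, 49, 39]
[5, 8, 346]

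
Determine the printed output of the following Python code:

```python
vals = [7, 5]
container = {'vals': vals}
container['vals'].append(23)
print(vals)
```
[7, 5, 23]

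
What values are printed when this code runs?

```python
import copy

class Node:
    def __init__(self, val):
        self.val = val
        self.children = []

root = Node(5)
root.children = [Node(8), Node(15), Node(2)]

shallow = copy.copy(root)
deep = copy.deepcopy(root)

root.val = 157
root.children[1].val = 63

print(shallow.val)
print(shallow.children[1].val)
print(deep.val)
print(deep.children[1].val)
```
5
63
5
15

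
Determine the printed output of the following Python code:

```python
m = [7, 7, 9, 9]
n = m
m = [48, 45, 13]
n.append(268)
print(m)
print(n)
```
[48, 45, 13]
[7, 7, 9, 9, 268]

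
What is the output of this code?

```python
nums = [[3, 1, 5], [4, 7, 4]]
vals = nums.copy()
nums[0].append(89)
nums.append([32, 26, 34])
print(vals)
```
[[3, 1, 5, 89], [4, 7, 4]]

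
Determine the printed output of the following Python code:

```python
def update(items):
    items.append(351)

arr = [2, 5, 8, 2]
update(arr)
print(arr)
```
[2, 5, 8, 2, 351]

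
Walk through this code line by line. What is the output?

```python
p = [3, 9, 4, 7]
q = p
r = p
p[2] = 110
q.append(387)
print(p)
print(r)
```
[3, 9, 110, 7, 387]
[3, 9, 110, 7, 387]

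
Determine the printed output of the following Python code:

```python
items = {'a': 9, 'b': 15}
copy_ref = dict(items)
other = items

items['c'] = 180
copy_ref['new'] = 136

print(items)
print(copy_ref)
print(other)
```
{'a': 9, 'b': 15, 'c': 180}
{'a': 9, 'b': 15, 'new': 136}
{'a': 9, 'b': 15, 'c': 180}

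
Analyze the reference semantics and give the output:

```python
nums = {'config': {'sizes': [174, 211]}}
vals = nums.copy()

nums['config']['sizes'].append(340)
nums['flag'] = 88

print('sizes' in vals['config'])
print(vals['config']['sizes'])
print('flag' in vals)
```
True
[174, 211, 340]
False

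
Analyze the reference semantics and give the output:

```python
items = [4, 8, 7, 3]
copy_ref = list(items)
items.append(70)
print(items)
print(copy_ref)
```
[4, 8, 7, 3, 70]
[4, 8, 7, 3]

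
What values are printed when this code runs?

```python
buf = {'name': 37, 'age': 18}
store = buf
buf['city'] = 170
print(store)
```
{'name': 37, 'age': 18, 'city': 170}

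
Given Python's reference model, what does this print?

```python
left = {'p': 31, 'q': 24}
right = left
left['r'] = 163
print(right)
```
{'p': 31, 'q': 24, 'r': 163}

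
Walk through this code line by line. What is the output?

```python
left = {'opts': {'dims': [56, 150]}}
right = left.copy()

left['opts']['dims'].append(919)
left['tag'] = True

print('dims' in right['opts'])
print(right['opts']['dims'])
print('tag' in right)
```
True
[56, 150, 919]
False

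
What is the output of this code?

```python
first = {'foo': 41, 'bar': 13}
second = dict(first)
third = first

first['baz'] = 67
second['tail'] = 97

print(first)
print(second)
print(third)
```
{'foo': 41, 'bar': 13, 'baz': 67}
{'foo': 41, 'bar': 13, 'tail': 97}
{'foo': 41, 'bar': 13, 'baz': 67}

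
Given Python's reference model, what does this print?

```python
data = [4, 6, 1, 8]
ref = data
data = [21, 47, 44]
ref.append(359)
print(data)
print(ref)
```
[21, 47, 44]
[4, 6, 1, 8, 359]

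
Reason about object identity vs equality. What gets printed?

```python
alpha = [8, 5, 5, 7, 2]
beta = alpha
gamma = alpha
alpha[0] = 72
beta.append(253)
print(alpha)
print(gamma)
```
[72, 5, 5, 7, 2, 253]
[72, 5, 5, 7, 2, 253]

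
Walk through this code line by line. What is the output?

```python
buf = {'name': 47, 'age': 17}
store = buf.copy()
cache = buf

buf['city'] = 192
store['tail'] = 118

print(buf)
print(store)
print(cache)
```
{'name': 47, 'age': 17, 'city': 192}
{'name': 47, 'age': 17, 'tail': 118}
{'name': 47, 'age': 17, 'city': 192}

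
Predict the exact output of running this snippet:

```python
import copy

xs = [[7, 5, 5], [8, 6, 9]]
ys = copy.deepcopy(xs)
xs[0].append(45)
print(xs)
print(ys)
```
[[7, 5, 5, 45], [8, 6, 9]]
[[7, 5, 5], [8, 6, 9]]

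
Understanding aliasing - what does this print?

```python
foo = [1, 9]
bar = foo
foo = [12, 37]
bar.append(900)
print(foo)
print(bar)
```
[12, 37]
[1, 9, 900]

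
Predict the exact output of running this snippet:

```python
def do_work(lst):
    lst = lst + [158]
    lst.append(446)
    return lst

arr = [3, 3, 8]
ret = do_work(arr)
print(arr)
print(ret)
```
[3, 3, 8]
[3, 3, 8, 158, 446]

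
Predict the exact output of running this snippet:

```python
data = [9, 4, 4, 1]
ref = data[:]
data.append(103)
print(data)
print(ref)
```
[9, 4, 4, 1, 103]
[9, 4, 4, 1]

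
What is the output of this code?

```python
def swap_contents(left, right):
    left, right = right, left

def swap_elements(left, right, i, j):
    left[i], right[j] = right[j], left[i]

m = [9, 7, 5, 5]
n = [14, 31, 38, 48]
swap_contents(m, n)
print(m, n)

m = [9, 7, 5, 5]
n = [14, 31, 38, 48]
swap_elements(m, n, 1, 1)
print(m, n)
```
[9, 7, 5, 5] [14, 31, 38, 48]
[9, 31, 5, 5] [14, 7, 38, 48]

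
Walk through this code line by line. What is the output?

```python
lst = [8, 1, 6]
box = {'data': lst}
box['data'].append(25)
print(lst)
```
[8, 1, 6, 25]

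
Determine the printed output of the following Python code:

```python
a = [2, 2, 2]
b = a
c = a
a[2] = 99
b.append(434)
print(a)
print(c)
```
[2, 2, 99, 434]
[2, 2, 99, 434]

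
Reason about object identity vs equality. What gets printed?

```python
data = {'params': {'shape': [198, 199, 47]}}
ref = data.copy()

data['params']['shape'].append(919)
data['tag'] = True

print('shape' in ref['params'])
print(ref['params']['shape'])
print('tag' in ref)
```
True
[198, 199, 47, 919]
False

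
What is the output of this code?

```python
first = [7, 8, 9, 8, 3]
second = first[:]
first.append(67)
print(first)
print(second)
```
[7, 8, 9, 8, 3, 67]
[7, 8, 9, 8, 3]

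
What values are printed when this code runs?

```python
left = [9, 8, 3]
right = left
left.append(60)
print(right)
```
[9, 8, 3, 60]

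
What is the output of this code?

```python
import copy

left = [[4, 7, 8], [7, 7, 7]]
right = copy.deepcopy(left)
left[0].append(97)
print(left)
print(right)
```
[[4, 7, 8, 97], [7, 7, 7]]
[[4, 7, 8], [7, 7, 7]]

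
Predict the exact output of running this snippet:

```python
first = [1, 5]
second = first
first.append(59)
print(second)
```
[1, 5, 59]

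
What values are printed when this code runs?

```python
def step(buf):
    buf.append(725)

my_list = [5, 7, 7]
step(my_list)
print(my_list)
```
[5, 7, 7, 725]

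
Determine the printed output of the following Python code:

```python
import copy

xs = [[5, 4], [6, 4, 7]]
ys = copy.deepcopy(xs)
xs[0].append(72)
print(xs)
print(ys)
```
[[5, 4, 72], [6, 4, 7]]
[[5, 4], [6, 4, 7]]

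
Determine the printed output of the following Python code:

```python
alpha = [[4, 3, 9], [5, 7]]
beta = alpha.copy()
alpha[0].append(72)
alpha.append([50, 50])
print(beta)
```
[[4, 3, 9, 72], [5, 7]]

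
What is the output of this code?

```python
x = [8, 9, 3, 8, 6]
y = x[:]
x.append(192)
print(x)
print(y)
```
[8, 9, 3, 8, 6, 192]
[8, 9, 3, 8, 6]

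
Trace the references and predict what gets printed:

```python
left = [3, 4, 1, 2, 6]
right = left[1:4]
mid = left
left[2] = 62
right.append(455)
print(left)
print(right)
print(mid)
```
[3, 4, 62, 2, 6]
[4, 1, 2, 455]
[3, 4, 62, 2, 6]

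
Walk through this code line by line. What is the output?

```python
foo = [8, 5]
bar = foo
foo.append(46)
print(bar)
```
[8, 5, 46]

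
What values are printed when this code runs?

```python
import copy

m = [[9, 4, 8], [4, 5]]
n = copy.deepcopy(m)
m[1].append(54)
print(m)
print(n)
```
[[9, 4, 8], [4, 5, 54]]
[[9, 4, 8], [4, 5]]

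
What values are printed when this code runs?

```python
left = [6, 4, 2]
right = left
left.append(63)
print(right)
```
[6, 4, 2, 63]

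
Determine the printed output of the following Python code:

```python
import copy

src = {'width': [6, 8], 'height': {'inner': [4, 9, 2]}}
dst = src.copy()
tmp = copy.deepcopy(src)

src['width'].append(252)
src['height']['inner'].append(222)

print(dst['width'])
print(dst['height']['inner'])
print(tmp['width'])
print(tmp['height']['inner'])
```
[6, 8, 252]
[4, 9, 2, 222]
[6, 8]
[4, 9, 2]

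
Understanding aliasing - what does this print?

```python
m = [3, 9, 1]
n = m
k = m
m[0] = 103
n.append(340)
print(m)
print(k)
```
[103, 9, 1, 340]
[103, 9, 1, 340]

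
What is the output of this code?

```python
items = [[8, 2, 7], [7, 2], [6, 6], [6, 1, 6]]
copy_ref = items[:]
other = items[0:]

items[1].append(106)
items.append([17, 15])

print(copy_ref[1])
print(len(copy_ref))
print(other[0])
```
[7, 2, 106]
4
[8, 2, 7]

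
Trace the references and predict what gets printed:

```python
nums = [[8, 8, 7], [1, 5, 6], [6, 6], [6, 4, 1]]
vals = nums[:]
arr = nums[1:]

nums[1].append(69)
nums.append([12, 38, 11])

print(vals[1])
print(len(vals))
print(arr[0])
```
[1, 5, 6, 69]
4
[1, 5, 6, 69]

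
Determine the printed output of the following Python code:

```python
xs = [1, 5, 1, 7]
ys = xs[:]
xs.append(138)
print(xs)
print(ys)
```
[1, 5, 1, 7, 138]
[1, 5, 1, 7]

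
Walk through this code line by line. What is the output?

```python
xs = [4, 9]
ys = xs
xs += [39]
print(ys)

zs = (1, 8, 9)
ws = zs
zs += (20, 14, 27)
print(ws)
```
[4, 9, 39]
(1, 8, 9)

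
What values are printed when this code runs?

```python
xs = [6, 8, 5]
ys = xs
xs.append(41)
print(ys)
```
[6, 8, 5, 41]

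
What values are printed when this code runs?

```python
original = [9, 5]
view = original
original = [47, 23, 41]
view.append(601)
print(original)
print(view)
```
[47, 23, 41]
[9, 5, 601]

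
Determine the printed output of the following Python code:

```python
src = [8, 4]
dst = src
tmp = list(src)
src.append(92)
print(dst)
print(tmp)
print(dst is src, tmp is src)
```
[8, 4, 92]
[8, 4]
True False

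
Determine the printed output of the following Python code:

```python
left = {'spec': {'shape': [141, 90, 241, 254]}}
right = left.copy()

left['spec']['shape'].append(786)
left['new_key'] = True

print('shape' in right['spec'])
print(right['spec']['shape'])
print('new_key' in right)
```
True
[141, 90, 241, 254, 786]
False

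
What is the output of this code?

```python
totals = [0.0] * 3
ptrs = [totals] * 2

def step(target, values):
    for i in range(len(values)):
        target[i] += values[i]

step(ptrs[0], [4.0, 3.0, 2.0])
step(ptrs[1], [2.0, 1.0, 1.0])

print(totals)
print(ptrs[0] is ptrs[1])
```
[6.0, 4.0, 3.0]
True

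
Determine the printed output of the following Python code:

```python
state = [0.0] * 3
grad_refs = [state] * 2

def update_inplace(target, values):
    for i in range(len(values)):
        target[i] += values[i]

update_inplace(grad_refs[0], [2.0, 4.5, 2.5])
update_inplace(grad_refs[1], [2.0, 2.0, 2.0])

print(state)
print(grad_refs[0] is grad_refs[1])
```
[4.0, 6.5, 4.5]
True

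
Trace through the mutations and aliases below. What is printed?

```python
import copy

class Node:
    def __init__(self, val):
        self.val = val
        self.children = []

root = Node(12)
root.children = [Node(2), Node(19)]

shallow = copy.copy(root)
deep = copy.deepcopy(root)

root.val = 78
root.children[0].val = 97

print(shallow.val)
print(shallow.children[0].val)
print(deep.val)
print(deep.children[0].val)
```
12
97
12
2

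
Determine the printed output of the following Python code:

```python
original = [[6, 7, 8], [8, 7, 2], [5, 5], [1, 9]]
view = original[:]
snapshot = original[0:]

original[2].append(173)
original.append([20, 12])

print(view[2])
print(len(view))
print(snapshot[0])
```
[5, 5, 173]
4
[6, 7, 8]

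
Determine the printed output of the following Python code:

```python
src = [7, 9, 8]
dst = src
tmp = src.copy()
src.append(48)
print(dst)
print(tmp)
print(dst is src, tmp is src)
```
[7, 9, 8, 48]
[7, 9, 8]
True False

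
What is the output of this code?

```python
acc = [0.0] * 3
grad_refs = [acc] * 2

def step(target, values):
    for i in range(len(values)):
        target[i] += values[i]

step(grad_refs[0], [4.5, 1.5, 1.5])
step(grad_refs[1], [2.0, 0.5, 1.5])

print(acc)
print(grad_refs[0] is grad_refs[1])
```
[6.5, 2.0, 3.0]
True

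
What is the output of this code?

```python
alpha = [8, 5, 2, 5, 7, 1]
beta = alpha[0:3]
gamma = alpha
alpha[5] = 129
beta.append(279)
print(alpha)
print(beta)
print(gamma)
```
[8, 5, 2, 5, 7, 129]
[8, 5, 2, 279]
[8, 5, 2, 5, 7, 129]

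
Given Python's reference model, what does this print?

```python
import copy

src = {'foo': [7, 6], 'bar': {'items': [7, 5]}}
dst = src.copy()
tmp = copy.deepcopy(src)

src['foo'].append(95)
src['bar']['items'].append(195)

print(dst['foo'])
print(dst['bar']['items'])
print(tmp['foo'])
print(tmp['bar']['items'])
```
[7, 6, 95]
[7, 5, 195]
[7, 6]
[7, 5]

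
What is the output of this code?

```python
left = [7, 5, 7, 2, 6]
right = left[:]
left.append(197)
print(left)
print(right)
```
[7, 5, 7, 2, 6, 197]
[7, 5, 7, 2, 6]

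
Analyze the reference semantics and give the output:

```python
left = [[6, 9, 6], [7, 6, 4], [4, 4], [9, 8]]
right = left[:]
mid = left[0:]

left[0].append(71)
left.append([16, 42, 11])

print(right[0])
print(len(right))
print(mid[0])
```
[6, 9, 6, 71]
4
[6, 9, 6, 71]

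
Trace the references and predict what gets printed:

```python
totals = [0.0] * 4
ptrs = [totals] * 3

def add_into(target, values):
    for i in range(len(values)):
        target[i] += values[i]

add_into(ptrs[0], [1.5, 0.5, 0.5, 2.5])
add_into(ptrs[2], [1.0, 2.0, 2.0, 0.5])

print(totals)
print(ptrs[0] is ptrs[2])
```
[2.5, 2.5, 2.5, 3.0]
True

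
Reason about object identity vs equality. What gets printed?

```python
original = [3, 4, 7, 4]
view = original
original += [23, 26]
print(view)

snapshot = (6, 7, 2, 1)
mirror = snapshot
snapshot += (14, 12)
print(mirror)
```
[3, 4, 7, 4, 23, 26]
(6, 7, 2, 1)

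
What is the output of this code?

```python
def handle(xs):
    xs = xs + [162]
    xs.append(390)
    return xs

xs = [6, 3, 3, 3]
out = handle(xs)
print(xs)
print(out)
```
[6, 3, 3, 3]
[6, 3, 3, 3, 162, 390]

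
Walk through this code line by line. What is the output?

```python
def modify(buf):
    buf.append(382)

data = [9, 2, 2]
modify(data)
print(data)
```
[9, 2, 2, 382]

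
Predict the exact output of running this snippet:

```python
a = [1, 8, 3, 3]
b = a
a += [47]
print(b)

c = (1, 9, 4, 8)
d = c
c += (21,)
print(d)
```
[1, 8, 3, 3, 47]
(1, 9, 4, 8)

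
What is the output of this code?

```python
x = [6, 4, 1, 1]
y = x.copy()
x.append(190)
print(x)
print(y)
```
[6, 4, 1, 1, 190]
[6, 4, 1, 1]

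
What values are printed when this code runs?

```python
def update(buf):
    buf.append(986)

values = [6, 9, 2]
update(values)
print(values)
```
[6, 9, 2, 986]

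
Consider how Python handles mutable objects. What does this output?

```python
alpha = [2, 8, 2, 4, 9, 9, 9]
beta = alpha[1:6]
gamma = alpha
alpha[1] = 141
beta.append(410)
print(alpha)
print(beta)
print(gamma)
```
[2, 141, 2, 4, 9, 9, 9]
[8, 2, 4, 9, 9, 410]
[2, 141, 2, 4, 9, 9, 9]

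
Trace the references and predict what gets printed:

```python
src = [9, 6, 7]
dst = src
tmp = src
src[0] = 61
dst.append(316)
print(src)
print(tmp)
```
[61, 6, 7, 316]
[61, 6, 7, 316]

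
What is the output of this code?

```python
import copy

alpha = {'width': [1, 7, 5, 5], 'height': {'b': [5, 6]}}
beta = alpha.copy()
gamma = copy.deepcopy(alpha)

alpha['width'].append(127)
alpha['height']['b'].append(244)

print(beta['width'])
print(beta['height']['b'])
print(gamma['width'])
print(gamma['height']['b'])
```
[1, 7, 5, 5, 127]
[5, 6, 244]
[1, 7, 5, 5]
[5, 6]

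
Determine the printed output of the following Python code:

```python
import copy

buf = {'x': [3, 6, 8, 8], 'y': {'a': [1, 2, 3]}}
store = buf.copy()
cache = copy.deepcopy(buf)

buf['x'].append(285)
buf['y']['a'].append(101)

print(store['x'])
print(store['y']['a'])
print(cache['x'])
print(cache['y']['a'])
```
[3, 6, 8, 8, 285]
[1, 2, 3, 101]
[3, 6, 8, 8]
[1, 2, 3]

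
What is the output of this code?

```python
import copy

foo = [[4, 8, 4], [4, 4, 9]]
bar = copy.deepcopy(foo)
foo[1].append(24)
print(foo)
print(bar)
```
[[4, 8, 4], [4, 4, 9, 24]]
[[4, 8, 4], [4, 4, 9]]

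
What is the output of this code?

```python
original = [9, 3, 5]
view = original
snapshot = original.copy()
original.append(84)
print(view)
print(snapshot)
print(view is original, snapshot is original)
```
[9, 3, 5, 84]
[9, 3, 5]
True False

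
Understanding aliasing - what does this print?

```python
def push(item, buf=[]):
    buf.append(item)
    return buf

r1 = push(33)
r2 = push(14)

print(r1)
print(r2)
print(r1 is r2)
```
[33, 14]
[33, 14]
True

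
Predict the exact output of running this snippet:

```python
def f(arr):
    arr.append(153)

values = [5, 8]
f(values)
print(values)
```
[5, 8, 153]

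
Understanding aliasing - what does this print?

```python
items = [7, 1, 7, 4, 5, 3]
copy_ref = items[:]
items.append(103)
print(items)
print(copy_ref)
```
[7, 1, 7, 4, 5, 3, 103]
[7, 1, 7, 4, 5, 3]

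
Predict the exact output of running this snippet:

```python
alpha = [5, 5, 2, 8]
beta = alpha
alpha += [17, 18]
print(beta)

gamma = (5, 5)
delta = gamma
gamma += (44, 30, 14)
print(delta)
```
[5, 5, 2, 8, 17, 18]
(5, 5)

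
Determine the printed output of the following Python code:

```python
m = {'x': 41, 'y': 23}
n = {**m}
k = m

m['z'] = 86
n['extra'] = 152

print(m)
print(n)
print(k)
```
{'x': 41, 'y': 23, 'z': 86}
{'x': 41, 'y': 23, 'extra': 152}
{'x': 41, 'y': 23, 'z': 86}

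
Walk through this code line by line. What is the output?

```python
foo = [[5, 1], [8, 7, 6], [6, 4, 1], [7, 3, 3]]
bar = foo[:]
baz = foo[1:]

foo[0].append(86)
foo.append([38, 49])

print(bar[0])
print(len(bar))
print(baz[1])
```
[5, 1, 86]
4
[6, 4, 1]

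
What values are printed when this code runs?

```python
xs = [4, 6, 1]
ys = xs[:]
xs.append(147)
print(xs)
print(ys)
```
[4, 6, 1, 147]
[4, 6, 1]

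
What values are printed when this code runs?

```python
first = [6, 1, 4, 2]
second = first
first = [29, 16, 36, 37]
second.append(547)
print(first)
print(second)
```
[29, 16, 36, 37]
[6, 1, 4, 2, 547]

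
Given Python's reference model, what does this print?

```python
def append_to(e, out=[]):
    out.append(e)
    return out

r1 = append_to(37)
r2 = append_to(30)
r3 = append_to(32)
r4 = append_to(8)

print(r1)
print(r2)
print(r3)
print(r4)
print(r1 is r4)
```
[37, 30, 32, 8]
[37, 30, 32, 8]
[37, 30, 32, 8]
[37, 30, 32, 8]
True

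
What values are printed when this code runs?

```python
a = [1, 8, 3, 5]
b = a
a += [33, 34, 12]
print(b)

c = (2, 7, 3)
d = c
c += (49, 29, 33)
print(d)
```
[1, 8, 3, 5, 33, 34, 12]
(2, 7, 3)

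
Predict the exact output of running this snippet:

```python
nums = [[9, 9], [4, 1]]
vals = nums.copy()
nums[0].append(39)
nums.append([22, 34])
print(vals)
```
[[9, 9, 39], [4, 1]]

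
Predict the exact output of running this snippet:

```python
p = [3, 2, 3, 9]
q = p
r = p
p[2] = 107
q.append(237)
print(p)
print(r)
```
[3, 2, 107, 9, 237]
[3, 2, 107, 9, 237]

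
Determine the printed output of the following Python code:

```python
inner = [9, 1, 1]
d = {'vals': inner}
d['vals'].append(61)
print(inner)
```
[9, 1, 1, 61]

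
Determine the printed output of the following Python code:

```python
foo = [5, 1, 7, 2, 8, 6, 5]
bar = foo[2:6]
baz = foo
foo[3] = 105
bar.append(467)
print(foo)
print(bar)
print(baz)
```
[5, 1, 7, 105, 8, 6, 5]
[7, 2, 8, 6, 467]
[5, 1, 7, 105, 8, 6, 5]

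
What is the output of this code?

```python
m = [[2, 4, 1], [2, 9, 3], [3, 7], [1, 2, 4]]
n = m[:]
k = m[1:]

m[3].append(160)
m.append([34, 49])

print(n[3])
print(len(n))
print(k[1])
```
[1, 2, 4, 160]
4
[3, 7]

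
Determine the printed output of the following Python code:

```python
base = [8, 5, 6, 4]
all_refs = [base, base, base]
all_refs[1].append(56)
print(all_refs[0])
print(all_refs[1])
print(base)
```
[8, 5, 6, 4, 56]
[8, 5, 6, 4, 56]
[8, 5, 6, 4, 56]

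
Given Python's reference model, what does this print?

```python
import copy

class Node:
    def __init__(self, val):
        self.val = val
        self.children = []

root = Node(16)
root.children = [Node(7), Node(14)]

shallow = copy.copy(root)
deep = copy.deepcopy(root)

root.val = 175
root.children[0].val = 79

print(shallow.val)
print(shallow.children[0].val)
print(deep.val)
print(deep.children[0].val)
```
16
79
16
7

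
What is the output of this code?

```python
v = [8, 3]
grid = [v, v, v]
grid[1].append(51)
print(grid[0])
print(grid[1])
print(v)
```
[8, 3, 51]
[8, 3, 51]
[8, 3, 51]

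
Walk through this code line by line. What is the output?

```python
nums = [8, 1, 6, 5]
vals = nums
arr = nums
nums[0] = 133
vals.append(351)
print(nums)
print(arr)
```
[133, 1, 6, 5, 351]
[133, 1, 6, 5, 351]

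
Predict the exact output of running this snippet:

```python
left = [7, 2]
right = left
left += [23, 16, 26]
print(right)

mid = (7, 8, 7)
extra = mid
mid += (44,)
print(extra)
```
[7, 2, 23, 16, 26]
(7, 8, 7)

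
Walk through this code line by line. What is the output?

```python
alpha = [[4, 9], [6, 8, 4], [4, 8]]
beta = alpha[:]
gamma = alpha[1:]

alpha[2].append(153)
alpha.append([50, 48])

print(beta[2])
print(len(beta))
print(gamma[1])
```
[4, 8, 153]
3
[4, 8, 153]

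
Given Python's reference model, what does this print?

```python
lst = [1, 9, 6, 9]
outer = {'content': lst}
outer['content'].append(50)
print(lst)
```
[1, 9, 6, 9, 50]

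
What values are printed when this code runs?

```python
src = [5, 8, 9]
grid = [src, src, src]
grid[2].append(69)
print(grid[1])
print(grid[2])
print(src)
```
[5, 8, 9, 69]
[5, 8, 9, 69]
[5, 8, 9, 69]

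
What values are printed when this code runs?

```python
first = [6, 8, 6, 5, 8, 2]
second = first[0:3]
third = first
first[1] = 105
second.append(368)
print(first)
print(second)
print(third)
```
[6, 105, 6, 5, 8, 2]
[6, 8, 6, 368]
[6, 105, 6, 5, 8, 2]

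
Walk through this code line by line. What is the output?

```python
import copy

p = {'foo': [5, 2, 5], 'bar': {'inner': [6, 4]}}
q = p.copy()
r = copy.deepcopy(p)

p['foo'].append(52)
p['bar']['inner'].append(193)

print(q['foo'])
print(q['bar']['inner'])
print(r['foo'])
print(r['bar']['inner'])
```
[5, 2, 5, 52]
[6, 4, 193]
[5, 2, 5]
[6, 4]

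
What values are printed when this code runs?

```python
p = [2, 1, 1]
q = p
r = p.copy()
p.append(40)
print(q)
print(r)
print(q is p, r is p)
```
[2, 1, 1, 40]
[2, 1, 1]
True False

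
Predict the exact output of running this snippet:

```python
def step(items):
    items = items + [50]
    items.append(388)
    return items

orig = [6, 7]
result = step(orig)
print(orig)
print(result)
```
[6, 7]
[6, 7, 50, 388]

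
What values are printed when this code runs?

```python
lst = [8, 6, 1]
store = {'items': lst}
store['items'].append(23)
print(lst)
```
[8, 6, 1, 23]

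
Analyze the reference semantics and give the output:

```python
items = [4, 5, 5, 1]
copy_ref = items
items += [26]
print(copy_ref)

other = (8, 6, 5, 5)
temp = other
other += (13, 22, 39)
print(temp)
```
[4, 5, 5, 1, 26]
(8, 6, 5, 5)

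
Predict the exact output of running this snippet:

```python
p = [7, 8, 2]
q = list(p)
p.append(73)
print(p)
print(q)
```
[7, 8, 2, 73]
[7, 8, 2]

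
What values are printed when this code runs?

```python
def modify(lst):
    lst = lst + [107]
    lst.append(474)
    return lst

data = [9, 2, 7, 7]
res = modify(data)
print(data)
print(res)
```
[9, 2, 7, 7]
[9, 2, 7, 7, 107, 474]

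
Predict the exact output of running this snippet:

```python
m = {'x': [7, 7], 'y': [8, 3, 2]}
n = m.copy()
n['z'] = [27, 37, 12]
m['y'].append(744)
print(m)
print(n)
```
{'x': [7, 7], 'y': [8, 3, 2, 744]}
{'x': [7, 7], 'y': [8, 3, 2, 744], 'z': [27, 37, 12]}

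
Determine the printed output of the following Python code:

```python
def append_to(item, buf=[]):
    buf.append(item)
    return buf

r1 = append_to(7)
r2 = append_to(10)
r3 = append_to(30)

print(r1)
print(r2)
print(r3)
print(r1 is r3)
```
[7, 10, 30]
[7, 10, 30]
[7, 10, 30]
True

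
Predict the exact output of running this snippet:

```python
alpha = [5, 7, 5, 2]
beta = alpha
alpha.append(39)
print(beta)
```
[5, 7, 5, 2, 39]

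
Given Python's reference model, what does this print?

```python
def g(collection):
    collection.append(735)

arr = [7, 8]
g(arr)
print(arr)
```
[7, 8, 735]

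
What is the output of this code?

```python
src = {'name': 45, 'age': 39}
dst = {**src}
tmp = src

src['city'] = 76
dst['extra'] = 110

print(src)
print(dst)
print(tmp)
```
{'name': 45, 'age': 39, 'city': 76}
{'name': 45, 'age': 39, 'extra': 110}
{'name': 45, 'age': 39, 'city': 76}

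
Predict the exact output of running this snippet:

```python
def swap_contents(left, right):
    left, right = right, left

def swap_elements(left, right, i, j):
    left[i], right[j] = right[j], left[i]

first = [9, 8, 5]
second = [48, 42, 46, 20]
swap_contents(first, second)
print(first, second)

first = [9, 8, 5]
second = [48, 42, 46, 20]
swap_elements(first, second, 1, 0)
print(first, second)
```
[9, 8, 5] [48, 42, 46, 20]
[9, 48, 5] [8, 42, 46, 20]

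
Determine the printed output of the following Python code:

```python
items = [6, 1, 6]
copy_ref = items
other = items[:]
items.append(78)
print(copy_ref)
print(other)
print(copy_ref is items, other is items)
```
[6, 1, 6, 78]
[6, 1, 6]
True False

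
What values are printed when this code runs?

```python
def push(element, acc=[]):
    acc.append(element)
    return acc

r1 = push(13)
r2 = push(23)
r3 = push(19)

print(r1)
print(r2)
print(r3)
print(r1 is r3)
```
[13, 23, 19]
[13, 23, 19]
[13, 23, 19]
True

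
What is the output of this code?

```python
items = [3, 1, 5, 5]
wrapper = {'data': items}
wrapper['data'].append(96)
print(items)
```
[3, 1, 5, 5, 96]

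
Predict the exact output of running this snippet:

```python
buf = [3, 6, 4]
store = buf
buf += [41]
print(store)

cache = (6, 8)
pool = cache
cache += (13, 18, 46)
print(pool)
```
[3, 6, 4, 41]
(6, 8)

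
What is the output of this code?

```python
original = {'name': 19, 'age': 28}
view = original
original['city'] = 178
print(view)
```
{'name': 19, 'age': 28, 'city': 178}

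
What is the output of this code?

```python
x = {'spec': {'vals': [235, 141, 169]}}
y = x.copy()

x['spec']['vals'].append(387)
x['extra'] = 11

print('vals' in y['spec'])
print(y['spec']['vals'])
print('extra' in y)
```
True
[235, 141, 169, 387]
False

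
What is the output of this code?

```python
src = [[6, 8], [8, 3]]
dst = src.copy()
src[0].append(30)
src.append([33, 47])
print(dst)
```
[[6, 8, 30], [8, 3]]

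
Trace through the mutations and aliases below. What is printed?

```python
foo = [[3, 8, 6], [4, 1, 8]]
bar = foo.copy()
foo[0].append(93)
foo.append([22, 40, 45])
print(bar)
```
[[3, 8, 6, 93], [4, 1, 8]]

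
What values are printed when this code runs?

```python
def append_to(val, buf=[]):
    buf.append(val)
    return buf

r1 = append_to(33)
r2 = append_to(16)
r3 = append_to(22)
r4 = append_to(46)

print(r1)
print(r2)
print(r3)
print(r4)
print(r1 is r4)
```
[33, 16, 22, 46]
[33, 16, 22, 46]
[33, 16, 22, 46]
[33, 16, 22, 46]
True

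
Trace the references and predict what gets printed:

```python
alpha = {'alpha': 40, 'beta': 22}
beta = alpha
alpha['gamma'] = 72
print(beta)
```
{'alpha': 40, 'beta': 22, 'gamma': 72}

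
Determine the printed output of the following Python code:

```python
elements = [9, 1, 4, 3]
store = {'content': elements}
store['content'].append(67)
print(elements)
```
[9, 1, 4, 3, 67]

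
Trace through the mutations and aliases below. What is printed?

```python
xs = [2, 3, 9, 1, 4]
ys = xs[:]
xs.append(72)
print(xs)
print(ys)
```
[2, 3, 9, 1, 4, 72]
[2, 3, 9, 1, 4]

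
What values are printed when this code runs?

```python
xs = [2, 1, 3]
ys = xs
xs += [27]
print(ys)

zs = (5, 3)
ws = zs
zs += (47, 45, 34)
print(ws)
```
[2, 1, 3, 27]
(5, 3)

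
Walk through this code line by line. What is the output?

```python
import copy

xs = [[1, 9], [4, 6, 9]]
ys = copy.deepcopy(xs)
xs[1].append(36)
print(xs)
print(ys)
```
[[1, 9], [4, 6, 9, 36]]
[[1, 9], [4, 6, 9]]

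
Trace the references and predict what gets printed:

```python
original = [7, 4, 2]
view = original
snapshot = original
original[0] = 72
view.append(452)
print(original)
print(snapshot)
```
[72, 4, 2, 452]
[72, 4, 2, 452]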